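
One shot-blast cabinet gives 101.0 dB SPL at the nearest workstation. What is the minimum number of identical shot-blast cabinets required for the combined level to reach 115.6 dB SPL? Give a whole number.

N identical sources give L₁ + 10·log₁₀ N, so require 10·log₁₀ N ≥ 115.6 − 101.0 = 14.6 dB.
N ≥ 10^(14.6/10) = 28.840, so N = 29.

29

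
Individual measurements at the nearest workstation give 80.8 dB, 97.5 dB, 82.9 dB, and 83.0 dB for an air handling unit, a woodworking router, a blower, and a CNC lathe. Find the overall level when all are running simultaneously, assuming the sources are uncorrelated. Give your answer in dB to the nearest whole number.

98 dB

For uncorrelated sources the intensities add, so convert each level to linear form, sum, and take 10·log₁₀ of the total.
Σ 10^(L/10) = 10^(80.8/10) + 10^(97.5/10) + 10^(82.9/10) + 10^(83.0/10) = 6.138e+09.
L_total = 10·log₁₀(6.138e+09) = 97.88 dB.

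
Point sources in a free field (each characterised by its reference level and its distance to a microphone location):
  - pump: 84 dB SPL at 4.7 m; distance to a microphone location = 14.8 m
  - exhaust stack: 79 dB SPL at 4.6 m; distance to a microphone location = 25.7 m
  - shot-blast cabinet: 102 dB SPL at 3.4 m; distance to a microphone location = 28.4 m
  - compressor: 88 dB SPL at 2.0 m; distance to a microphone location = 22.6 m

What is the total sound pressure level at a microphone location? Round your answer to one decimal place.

Apply inverse-square spreading to bring every level to the receiver, then sum 10^(L/10).
pump: 84 − 20·log₁₀(14.8/4.7) = 84 − 9.96 = 74.04 dB SPL.
exhaust stack: 79 − 20·log₁₀(25.7/4.6) = 79 − 14.94 = 64.06 dB SPL.
shot-blast cabinet: 102 − 20·log₁₀(28.4/3.4) = 102 − 18.44 = 83.56 dB SPL.
compressor: 88 − 20·log₁₀(22.6/2.0) = 88 − 21.06 = 66.94 dB SPL.
Σ 10^(L/10) = 2.600e+08 → L_total = 10·log₁₀(2.600e+08) = 84.15 dB SPL.

84.1 dB SPL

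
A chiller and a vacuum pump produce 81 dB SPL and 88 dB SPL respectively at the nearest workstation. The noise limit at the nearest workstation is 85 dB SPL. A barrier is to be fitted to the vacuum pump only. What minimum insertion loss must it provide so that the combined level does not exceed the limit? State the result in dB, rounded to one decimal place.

5.2 dB

The untreated sources together contribute 10^(81/10) = 1.259e+08, i.e. 81.00 dB SPL.
The limit corresponds to 10^(85/10) = 3.162e+08; subtracting the fixed part leaves 1.903e+08 for the vacuum pump, i.e. 82.80 dB SPL.
Required insertion loss = 88 − 82.80 = 5.20 dB.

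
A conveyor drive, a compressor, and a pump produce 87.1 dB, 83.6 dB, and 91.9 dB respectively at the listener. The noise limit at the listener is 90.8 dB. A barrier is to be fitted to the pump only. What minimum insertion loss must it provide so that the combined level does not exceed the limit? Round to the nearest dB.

5 dB

The untreated sources together contribute 10^(87.1/10) + 10^(83.6/10) = 7.419e+08, i.e. 88.70 dB.
The limit corresponds to 10^(90.8/10) = 1.202e+09; subtracting the fixed part leaves 4.603e+08 for the pump, i.e. 86.63 dB.
Required insertion loss = 91.9 − 86.63 = 5.27 dB.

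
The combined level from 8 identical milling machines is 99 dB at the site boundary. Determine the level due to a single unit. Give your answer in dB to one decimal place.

90.0 dB

Dividing the total intensity by 8 lowers the level by 10·log₁₀ 8 = 9.031 dB: L₁ = 99 − 9.031.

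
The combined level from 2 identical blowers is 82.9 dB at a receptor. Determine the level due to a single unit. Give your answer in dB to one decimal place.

2 equal contributions raise the level by 10·log₁₀ 2 = 3.010 dB, so each unit alone gives 82.9 − 3.010.

79.9 dB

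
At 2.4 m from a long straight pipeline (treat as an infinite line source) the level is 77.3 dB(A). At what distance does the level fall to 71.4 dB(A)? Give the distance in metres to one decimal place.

For a line source L₁ − L₂ = 10·log₁₀(r₂/r₁), so r₂ = r₁·10^((L₁−L₂)/10).
r₂ = 2.4·10^((77.3−71.4)/10) = 2.4·10^(5.9/10) = 9.34 m.

9.3 m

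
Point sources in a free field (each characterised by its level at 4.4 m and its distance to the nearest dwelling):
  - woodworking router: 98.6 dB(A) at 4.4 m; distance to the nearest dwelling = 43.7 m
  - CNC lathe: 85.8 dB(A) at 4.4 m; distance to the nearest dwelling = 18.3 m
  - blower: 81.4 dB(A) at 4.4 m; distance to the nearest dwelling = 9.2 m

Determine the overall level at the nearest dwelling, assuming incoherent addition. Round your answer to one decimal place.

Apply inverse-square spreading to bring every level to the receiver, then sum 10^(L/10).
woodworking router: 98.6 − 20·log₁₀(43.7/4.4) = 98.6 − 19.94 = 78.66 dB(A).
CNC lathe: 85.8 − 20·log₁₀(18.3/4.4) = 85.8 − 12.38 = 73.42 dB(A).
blower: 81.4 − 20·log₁₀(9.2/4.4) = 81.4 − 6.41 = 74.99 dB(A).
Σ 10^(L/10) = 1.270e+08 → L_total = 10·log₁₀(1.270e+08) = 81.04 dB(A).

81.0 dB(A)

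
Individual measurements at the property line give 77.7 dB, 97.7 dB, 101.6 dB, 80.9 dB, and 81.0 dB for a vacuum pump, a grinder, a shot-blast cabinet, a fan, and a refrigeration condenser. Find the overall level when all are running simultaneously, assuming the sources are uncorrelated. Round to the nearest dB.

Incoherent sources combine by intensity addition: L_total = 10·log₁₀(Σ 10^(L_i/10)).
Σ 10^(L/10) = 10^(77.7/10) + 10^(97.7/10) + 10^(101.6/10) + 10^(80.9/10) + 10^(81.0/10) = 2.065e+10.
L_total = 10·log₁₀(2.065e+10) = 103.15 dB.

103 dB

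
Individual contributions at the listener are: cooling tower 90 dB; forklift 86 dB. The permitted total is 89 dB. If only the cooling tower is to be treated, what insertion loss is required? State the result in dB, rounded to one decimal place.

4.0 dB

Fixed contribution from the other source: Σ 10^(L/10) = 10^(86/10) = 3.981e+08 (86.00 dB).
To meet 89 dB overall, the treated cooling tower may contribute at most 10^(89/10) − 3.981e+08 = 3.962e+08, i.e. 85.98 dB.
Required insertion loss = 90 − 85.98 = 4.02 dB.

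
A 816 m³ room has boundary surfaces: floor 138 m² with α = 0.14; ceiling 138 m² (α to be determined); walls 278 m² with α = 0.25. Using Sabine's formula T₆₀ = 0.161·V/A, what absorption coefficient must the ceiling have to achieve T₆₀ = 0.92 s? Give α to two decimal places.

A = 0.161·V/T₆₀ = 0.161·816/0.92 = 142.80 m² sabins.
Absorption from the other surfaces = 138·0.14 + 278·0.25 = 88.82 m², so the ceiling must supply 53.98 m² over 138 m².
α = 53.98/138 = 0.391.

0.39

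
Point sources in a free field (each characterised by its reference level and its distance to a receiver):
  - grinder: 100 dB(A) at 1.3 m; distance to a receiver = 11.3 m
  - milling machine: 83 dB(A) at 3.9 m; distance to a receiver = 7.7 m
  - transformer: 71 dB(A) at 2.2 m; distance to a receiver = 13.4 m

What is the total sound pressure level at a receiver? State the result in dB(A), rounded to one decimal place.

First find each source's level at the receiver (point-source: −20·log₁₀(r/r_ref)), then combine on an intensity basis.
grinder: 100 − 20·log₁₀(11.3/1.3) = 100 − 18.78 = 81.22 dB(A).
milling machine: 83 − 20·log₁₀(7.7/3.9) = 83 − 5.91 = 77.09 dB(A).
transformer: 71 − 20·log₁₀(13.4/2.2) = 71 − 15.69 = 55.31 dB(A).
Σ 10^(L/10) = 1.839e+08 → L_total = 10·log₁₀(1.839e+08) = 82.65 dB(A).

82.6 dB(A)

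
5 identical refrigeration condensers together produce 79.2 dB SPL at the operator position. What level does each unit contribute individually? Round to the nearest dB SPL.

72 dB SPL

For N identical incoherent sources L_total = L₁ + 10·log₁₀ N, so L₁ = 79.2 − 10·log₁₀(5) = 79.2 − 6.990.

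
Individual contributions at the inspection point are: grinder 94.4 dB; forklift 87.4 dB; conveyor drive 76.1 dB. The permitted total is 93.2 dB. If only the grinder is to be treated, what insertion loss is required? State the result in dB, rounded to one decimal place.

The untreated sources together contribute 10^(87.4/10) + 10^(76.1/10) = 5.903e+08, i.e. 87.71 dB.
To meet 93.2 dB overall, the treated grinder may contribute at most 10^(93.2/10) − 5.903e+08 = 1.499e+09, i.e. 91.76 dB.
Required insertion loss = 94.4 − 91.76 = 2.64 dB.

2.6 dB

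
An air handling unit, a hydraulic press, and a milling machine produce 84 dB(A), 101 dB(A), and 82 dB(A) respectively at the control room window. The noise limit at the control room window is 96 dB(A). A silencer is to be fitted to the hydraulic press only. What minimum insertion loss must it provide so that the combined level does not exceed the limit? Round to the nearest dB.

Everything except the hydraulic press sums to 10^(84/10) + 10^(82/10) = 4.097e+08 in linear terms, 86.12 dB(A).
To meet 96 dB(A) overall, the treated hydraulic press may contribute at most 10^(96/10) − 4.097e+08 = 3.571e+09, i.e. 95.53 dB(A).
So the hydraulic press must be reduced from 101 to 95.53 dB(A): IL = 5.47 dB.

5 dB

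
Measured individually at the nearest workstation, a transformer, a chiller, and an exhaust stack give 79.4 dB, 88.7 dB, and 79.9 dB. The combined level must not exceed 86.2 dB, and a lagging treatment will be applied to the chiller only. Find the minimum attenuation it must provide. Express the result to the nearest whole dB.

5 dB

Everything except the chiller sums to 10^(79.4/10) + 10^(79.9/10) = 1.848e+08 in linear terms, 82.67 dB.
The limit corresponds to 10^(86.2/10) = 4.169e+08; subtracting the fixed part leaves 2.320e+08 for the chiller, i.e. 83.66 dB.
Required insertion loss = 88.7 − 83.66 = 5.04 dB.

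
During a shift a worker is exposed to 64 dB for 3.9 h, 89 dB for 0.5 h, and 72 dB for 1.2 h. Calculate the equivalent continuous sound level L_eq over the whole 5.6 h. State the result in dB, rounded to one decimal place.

Weight each interval's intensity by its duration and average over T = 5.6 h:
Σ tᵢ·10^(Lᵢ/10) = 3.9·10^(64/10) + 0.5·10^(89/10) + 1.2·10^(72/10) = 4.260e+08.
L_eq = 10·log₁₀(4.260e+08/5.6) = 78.81 dB.

78.8 dB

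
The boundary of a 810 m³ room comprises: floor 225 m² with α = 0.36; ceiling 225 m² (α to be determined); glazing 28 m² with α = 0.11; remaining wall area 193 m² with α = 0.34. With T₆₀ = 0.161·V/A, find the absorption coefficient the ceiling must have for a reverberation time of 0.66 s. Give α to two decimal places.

A = 0.161·V/T₆₀ = 0.161·810/0.66 = 197.59 m² sabins.
Absorption from the other surfaces = 225·0.36 + 28·0.11 + 193·0.34 = 149.70 m², so the ceiling must supply 47.89 m² over 225 m².
α = 47.89/225 = 0.213.

0.21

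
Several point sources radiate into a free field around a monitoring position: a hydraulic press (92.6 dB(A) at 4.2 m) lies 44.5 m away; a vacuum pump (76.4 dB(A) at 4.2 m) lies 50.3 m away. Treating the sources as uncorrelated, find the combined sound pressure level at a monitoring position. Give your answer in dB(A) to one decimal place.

First find each source's level at the receiver (point-source: −20·log₁₀(r/r_ref)), then combine on an intensity basis.
hydraulic press: 92.6 − 20·log₁₀(44.5/4.2) = 92.6 − 20.50 = 72.10 dB(A).
vacuum pump: 76.4 − 20·log₁₀(50.3/4.2) = 76.4 − 21.57 = 54.83 dB(A).
Σ 10^(L/10) = 1.651e+07 → L_total = 10·log₁₀(1.651e+07) = 72.18 dB(A).

72.2 dB(A)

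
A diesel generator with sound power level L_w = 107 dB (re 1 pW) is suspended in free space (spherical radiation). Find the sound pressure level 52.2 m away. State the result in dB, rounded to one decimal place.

61.7 dB

The power spreads over a sphere of area 4π·r², so L_p = L_w − 10·log₁₀(4π·r²).
4π·r² = 3.424e+04 m², 10·log₁₀ of that is 45.346 dB.
L_p = 107 − 45.346 = 61.65 dB.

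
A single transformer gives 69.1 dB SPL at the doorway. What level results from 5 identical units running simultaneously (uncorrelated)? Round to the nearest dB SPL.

76 dB SPL

L_total = L₁ + 10·log₁₀ N for N identical incoherent sources.
L_total = 69.1 + 10·log₁₀(5) = 69.1 + 6.990 = 76.09 dB SPL.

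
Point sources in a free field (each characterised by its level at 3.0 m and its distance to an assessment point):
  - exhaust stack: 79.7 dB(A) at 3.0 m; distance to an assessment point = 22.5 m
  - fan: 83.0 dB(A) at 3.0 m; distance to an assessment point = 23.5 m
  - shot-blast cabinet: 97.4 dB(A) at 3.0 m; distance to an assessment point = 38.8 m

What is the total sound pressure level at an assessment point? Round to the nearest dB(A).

76 dB(A)

Propagate each source to the receiver with L = L_ref − 20·log₁₀(r/r_ref), then add intensities.
exhaust stack: 79.7 − 20·log₁₀(22.5/3.0) = 79.7 − 17.50 = 62.20 dB(A).
fan: 83.0 − 20·log₁₀(23.5/3.0) = 83.0 − 17.88 = 65.12 dB(A).
shot-blast cabinet: 97.4 − 20·log₁₀(38.8/3.0) = 97.4 − 22.23 = 75.17 dB(A).
Σ 10^(L/10) = 3.776e+07 → L_total = 10·log₁₀(3.776e+07) = 75.77 dB(A).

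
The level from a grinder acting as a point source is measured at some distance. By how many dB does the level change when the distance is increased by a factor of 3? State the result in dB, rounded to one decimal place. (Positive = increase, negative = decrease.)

-9.5 dB

A point source loses 6 dB per doubling of distance; generally ΔL = −20·log₁₀(r₂/r₁).
ΔL = −20·log₁₀(3) = -9.54 dB.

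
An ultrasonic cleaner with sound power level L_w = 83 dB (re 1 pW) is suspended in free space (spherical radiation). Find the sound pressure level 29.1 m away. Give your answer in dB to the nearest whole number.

The power spreads over a sphere of area 4π·r², so L_p = L_w − 10·log₁₀(4π·r²).
4π·r² = 1.064e+04 m², 10·log₁₀ of that is 40.270 dB.
L_p = 83 − 40.270 = 42.73 dB.

43 dB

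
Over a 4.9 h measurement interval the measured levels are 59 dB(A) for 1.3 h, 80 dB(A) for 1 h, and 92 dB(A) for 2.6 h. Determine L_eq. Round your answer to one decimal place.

89.4 dB(A)

The energy average is taken in the linear domain: L_eq = 10·log₁₀[(Σ tᵢ·10^(Lᵢ/10))/T], T = 4.9 h.
Σ tᵢ·10^(Lᵢ/10) = 1.3·10^(59/10) + 1·10^(80/10) + 2.6·10^(92/10) = 4.222e+09.
L_eq = 10·log₁₀(4.222e+09/4.9) = 89.35 dB(A).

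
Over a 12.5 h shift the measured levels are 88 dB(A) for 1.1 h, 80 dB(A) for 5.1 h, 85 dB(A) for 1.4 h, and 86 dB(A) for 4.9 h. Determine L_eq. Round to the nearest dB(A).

Weight each interval's intensity by its duration and average over T = 12.5 h:
Σ tᵢ·10^(Lᵢ/10) = 1.1·10^(88/10) + 5.1·10^(80/10) + 1.4·10^(85/10) + 4.9·10^(86/10) = 3.597e+09.
L_eq = 10·log₁₀(3.597e+09/12.5) = 84.59 dB(A).

85 dB(A)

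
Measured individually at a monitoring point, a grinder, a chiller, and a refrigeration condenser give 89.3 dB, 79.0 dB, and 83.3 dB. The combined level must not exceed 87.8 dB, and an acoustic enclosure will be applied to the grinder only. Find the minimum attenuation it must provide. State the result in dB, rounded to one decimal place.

Fixed contribution from the other sources: Σ 10^(L/10) = 10^(79.0/10) + 10^(83.3/10) = 2.932e+08 (84.67 dB).
To meet 87.8 dB overall, the treated grinder may contribute at most 10^(87.8/10) − 2.932e+08 = 3.093e+08, i.e. 84.90 dB.
Required insertion loss = 89.3 − 84.90 = 4.40 dB.

4.4 dB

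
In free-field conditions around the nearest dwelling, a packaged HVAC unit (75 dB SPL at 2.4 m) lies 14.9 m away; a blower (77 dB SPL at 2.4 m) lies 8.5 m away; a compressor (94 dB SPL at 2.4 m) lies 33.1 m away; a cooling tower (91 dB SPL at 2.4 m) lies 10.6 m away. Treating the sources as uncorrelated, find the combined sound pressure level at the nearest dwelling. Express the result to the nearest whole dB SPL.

79 dB SPL

First find each source's level at the receiver (point-source: −20·log₁₀(r/r_ref)), then combine on an intensity basis.
packaged HVAC unit: 75 − 20·log₁₀(14.9/2.4) = 75 − 15.86 = 59.14 dB SPL.
blower: 77 − 20·log₁₀(8.5/2.4) = 77 − 10.98 = 66.02 dB SPL.
compressor: 94 − 20·log₁₀(33.1/2.4) = 94 − 22.79 = 71.21 dB SPL.
cooling tower: 91 − 20·log₁₀(10.6/2.4) = 91 − 12.90 = 78.10 dB SPL.
Σ 10^(L/10) = 8.256e+07 → L_total = 10·log₁₀(8.256e+07) = 79.17 dB SPL.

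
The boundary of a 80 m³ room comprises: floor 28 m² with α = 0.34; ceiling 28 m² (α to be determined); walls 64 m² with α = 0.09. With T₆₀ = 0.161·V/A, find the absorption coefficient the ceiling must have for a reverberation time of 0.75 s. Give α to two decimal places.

A = 0.161·V/T₆₀ = 0.161·80/0.75 = 17.17 m² sabins.
Absorption from the other surfaces = 28·0.34 + 64·0.09 = 15.28 m², so the ceiling must supply 1.89 m² over 28 m².
α = 1.89/28 = 0.068.

0.07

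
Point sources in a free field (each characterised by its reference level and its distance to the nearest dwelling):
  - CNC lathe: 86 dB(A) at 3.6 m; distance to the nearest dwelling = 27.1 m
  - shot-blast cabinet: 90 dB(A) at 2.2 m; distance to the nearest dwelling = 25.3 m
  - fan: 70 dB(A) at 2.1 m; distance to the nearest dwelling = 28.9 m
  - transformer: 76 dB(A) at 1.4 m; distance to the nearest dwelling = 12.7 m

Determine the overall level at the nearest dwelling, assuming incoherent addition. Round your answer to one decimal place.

71.8 dB(A)

Propagate each source to the receiver with L = L_ref − 20·log₁₀(r/r_ref), then add intensities.
CNC lathe: 86 − 20·log₁₀(27.1/3.6) = 86 − 17.53 = 68.47 dB(A).
shot-blast cabinet: 90 − 20·log₁₀(25.3/2.2) = 90 − 21.21 = 68.79 dB(A).
fan: 70 − 20·log₁₀(28.9/2.1) = 70 − 22.77 = 47.23 dB(A).
transformer: 76 − 20·log₁₀(12.7/1.4) = 76 − 19.15 = 56.85 dB(A).
Σ 10^(L/10) = 1.512e+07 → L_total = 10·log₁₀(1.512e+07) = 71.80 dB(A).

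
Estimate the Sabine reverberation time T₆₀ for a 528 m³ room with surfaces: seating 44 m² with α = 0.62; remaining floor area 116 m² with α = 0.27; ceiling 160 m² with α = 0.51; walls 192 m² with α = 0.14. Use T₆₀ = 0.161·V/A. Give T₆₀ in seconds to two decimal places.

0.51 s

A = Σ Sᵢαᵢ = 44·0.62 + 116·0.27 + 160·0.51 + 192·0.14 = 167.08 m².
T₆₀ = 0.161·V/A = 0.161·528/167.08 = 0.509 s.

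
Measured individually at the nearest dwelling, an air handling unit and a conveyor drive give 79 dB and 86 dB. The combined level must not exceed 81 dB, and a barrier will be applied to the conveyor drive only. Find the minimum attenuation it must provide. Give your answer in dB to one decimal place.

Everything except the conveyor drive sums to 10^(79/10) = 7.943e+07 in linear terms, 79.00 dB.
To meet 81 dB overall, the treated conveyor drive may contribute at most 10^(81/10) − 7.943e+07 = 4.646e+07, i.e. 76.67 dB.
So the conveyor drive must be reduced from 86 to 76.67 dB: IL = 9.33 dB.

9.3 dB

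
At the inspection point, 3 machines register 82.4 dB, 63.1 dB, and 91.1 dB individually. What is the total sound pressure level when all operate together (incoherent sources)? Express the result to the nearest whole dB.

Incoherent sources combine by intensity addition: L_total = 10·log₁₀(Σ 10^(L_i/10)).
Σ 10^(L/10) = 10^(82.4/10) + 10^(63.1/10) + 10^(91.1/10) = 1.464e+09.
L_total = 10·log₁₀(1.464e+09) = 91.66 dB.

92 dB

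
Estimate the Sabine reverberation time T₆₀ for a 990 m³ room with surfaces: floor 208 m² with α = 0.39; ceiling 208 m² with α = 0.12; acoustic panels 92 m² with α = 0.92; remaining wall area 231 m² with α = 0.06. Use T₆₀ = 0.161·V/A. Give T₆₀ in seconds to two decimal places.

0.78 s

Summing Sᵢαᵢ: 208·0.39 + 208·0.12 + 92·0.92 + 231·0.06 = 204.58 m².
T₆₀ = 0.161·V/A = 0.161·990/204.58 = 0.779 s.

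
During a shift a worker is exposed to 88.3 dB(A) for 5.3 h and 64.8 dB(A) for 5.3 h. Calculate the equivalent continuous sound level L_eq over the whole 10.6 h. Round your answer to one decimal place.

Weight each interval's intensity by its duration and average over T = 10.6 h:
Σ tᵢ·10^(Lᵢ/10) = 5.3·10^(88.3/10) + 5.3·10^(64.8/10) = 3.599e+09.
L_eq = 10·log₁₀(3.599e+09/10.6) = 85.31 dB(A).

85.3 dB(A)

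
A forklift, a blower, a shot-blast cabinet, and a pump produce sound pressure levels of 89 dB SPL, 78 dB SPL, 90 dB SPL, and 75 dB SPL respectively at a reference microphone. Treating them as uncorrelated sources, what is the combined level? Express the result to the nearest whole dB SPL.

For uncorrelated sources the intensities add, so convert each level to linear form, sum, and take 10·log₁₀ of the total.
Σ 10^(L/10) = 10^(89/10) + 10^(78/10) + 10^(90/10) + 10^(75/10) = 1.889e+09.
L_total = 10·log₁₀(1.889e+09) = 92.76 dB SPL.

93 dB SPL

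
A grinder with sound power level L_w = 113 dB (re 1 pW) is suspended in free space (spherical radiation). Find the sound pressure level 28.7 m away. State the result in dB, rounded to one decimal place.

L_p = L_w − 10·log₁₀(4π·r²) with r = 28.7 m.
4π·r² = 1.035e+04 m², 10·log₁₀ of that is 40.150 dB.
L_p = 113 − 40.150 = 72.85 dB.

72.9 dB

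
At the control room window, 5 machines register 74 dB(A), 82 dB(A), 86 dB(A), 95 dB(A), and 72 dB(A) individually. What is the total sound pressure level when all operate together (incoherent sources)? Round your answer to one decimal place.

95.8 dB(A)

Incoherent sources combine by intensity addition: L_total = 10·log₁₀(Σ 10^(L_i/10)).
Σ 10^(L/10) = 10^(74/10) + 10^(82/10) + 10^(86/10) + 10^(95/10) + 10^(72/10) = 3.760e+09.
L_total = 10·log₁₀(3.760e+09) = 95.75 dB(A).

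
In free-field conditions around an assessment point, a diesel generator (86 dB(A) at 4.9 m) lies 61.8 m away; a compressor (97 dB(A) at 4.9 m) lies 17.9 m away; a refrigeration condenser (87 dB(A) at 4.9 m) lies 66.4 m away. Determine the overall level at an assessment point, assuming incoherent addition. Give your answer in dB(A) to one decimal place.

Apply inverse-square spreading to bring every level to the receiver, then sum 10^(L/10).
diesel generator: 86 − 20·log₁₀(61.8/4.9) = 86 − 22.02 = 63.98 dB(A).
compressor: 97 − 20·log₁₀(17.9/4.9) = 97 − 11.25 = 85.75 dB(A).
refrigeration condenser: 87 − 20·log₁₀(66.4/4.9) = 87 − 22.64 = 64.36 dB(A).
Σ 10^(L/10) = 3.808e+08 → L_total = 10·log₁₀(3.808e+08) = 85.81 dB(A).

85.8 dB(A)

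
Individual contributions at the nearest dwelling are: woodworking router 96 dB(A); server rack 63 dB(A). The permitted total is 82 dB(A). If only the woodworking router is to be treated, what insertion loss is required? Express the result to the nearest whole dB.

14 dB

Everything except the woodworking router sums to 10^(63/10) = 1.995e+06 in linear terms, 63.00 dB(A).
To meet 82 dB(A) overall, the treated woodworking router may contribute at most 10^(82/10) − 1.995e+06 = 1.565e+08, i.e. 81.94 dB(A).
So the woodworking router must be reduced from 96 to 81.94 dB(A): IL = 14.06 dB.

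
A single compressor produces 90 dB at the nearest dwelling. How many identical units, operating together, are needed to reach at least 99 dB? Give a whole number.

8

The shortfall is 99 − 90 = 9.0 dB, and N units add 10·log₁₀ N, so need 10·log₁₀ N ≥ 9.0.
N ≥ 10^(9.0/10) = 7.943, so N = 8.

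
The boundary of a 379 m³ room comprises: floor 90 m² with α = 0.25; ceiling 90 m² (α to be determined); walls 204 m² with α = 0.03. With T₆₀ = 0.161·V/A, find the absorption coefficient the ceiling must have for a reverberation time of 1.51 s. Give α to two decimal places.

0.13

From T₆₀ = 0.161·V/A, the target T₆₀ = 1.51 s needs A = 0.161·379/1.51 = 40.41 m².
Absorption from the other surfaces = 90·0.25 + 204·0.03 = 28.62 m², so the ceiling must supply 11.79 m² over 90 m².
α = 11.79/90 = 0.131.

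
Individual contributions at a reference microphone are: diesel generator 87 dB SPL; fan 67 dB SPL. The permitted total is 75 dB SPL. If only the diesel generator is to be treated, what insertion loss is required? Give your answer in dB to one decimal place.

The untreated sources together contribute 10^(67/10) = 5.012e+06, i.e. 67.00 dB SPL.
To meet 75 dB SPL overall, the treated diesel generator may contribute at most 10^(75/10) − 5.012e+06 = 2.661e+07, i.e. 74.25 dB SPL.
Required insertion loss = 87 − 74.25 = 12.75 dB.

12.7 dB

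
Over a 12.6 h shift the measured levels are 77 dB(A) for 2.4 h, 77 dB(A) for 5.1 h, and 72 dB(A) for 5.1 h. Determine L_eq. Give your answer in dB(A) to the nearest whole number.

76 dB(A)

Weight each interval's intensity by its duration and average over T = 12.6 h:
Σ tᵢ·10^(Lᵢ/10) = 2.4·10^(77/10) + 5.1·10^(77/10) + 5.1·10^(72/10) = 4.567e+08.
L_eq = 10·log₁₀(4.567e+08/12.6) = 75.59 dB(A).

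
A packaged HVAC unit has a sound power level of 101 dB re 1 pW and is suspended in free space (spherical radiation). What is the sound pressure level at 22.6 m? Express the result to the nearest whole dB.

63 dB

L_p = L_w − 10·log₁₀(4π·r²) with r = 22.6 m.
4π·r² = 6418 m², 10·log₁₀ of that is 38.074 dB.
L_p = 101 − 38.074 = 62.93 dB.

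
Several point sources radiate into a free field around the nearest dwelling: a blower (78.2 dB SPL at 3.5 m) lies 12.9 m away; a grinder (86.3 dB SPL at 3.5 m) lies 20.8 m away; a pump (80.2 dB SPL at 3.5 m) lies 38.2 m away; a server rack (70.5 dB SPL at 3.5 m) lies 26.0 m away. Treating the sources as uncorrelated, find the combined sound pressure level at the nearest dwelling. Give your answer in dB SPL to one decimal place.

72.6 dB SPL

First find each source's level at the receiver (point-source: −20·log₁₀(r/r_ref)), then combine on an intensity basis.
blower: 78.2 − 20·log₁₀(12.9/3.5) = 78.2 − 11.33 = 66.87 dB SPL.
grinder: 86.3 − 20·log₁₀(20.8/3.5) = 86.3 − 15.48 = 70.82 dB SPL.
pump: 80.2 − 20·log₁₀(38.2/3.5) = 80.2 − 20.76 = 59.44 dB SPL.
server rack: 70.5 − 20·log₁₀(26.0/3.5) = 70.5 − 17.42 = 53.08 dB SPL.
Σ 10^(L/10) = 1.802e+07 → L_total = 10·log₁₀(1.802e+07) = 72.56 dB SPL.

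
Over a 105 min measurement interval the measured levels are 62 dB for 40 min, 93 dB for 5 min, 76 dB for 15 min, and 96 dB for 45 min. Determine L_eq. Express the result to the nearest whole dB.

93 dB

Weight each interval's intensity by its duration and average over T = 105 min:
Σ tᵢ·10^(Lᵢ/10) = 40·10^(62/10) + 5·10^(93/10) + 15·10^(76/10) + 45·10^(96/10) = 1.898e+11.
L_eq = 10·log₁₀(1.898e+11/105) = 92.57 dB.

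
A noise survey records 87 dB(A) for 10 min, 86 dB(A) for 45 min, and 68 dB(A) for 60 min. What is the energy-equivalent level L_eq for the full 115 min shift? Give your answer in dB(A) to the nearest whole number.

L_eq = 10·log₁₀[(1/T)·Σ tᵢ·10^(Lᵢ/10)] with T = 115 min.
Σ tᵢ·10^(Lᵢ/10) = 10·10^(87/10) + 45·10^(86/10) + 60·10^(68/10) = 2.331e+10.
L_eq = 10·log₁₀(2.331e+10/115) = 83.07 dB(A).

83 dB(A)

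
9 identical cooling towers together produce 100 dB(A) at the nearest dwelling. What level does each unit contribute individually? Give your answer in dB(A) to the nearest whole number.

90 dB(A)

9 equal contributions raise the level by 10·log₁₀ 9 = 9.542 dB, so each unit alone gives 100 − 9.542.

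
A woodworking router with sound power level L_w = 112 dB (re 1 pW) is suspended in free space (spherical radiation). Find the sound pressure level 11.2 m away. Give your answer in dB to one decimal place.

80.0 dB

L_p = L_w − 10·log₁₀(4π·r²) with r = 11.2 m.
4π·r² = 1576 m², 10·log₁₀ of that is 31.976 dB.
L_p = 112 − 31.976 = 80.02 dB.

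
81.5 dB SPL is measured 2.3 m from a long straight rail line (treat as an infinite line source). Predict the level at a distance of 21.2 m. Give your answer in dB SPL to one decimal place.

71.9 dB SPL

Line-source attenuation: ΔL = 10·log₁₀(r₂/r₁) = 10·log₁₀(21.2/2.3) = 9.646 dB.
L₂ = 81.5 − 10·log₁₀(21.2/2.3) = 81.5 − 9.646 = 71.85 dB SPL.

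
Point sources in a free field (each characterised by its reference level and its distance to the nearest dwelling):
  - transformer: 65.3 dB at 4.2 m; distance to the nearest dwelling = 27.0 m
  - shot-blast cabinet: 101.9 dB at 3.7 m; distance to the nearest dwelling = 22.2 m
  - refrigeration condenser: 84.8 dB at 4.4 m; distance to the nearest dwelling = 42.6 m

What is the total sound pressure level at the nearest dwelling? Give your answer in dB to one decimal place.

86.4 dB

Propagate each source to the receiver with L = L_ref − 20·log₁₀(r/r_ref), then add intensities.
transformer: 65.3 − 20·log₁₀(27.0/4.2) = 65.3 − 16.16 = 49.14 dB.
shot-blast cabinet: 101.9 − 20·log₁₀(22.2/3.7) = 101.9 − 15.56 = 86.34 dB.
refrigeration condenser: 84.8 − 20·log₁₀(42.6/4.4) = 84.8 − 19.72 = 65.08 dB.
Σ 10^(L/10) = 4.335e+08 → L_total = 10·log₁₀(4.335e+08) = 86.37 dB.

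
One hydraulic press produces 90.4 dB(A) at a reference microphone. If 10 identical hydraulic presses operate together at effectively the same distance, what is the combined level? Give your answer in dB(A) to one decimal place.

With 10 equal, uncorrelated contributions the intensity is 10× that of one unit, giving a rise of 10·log₁₀ 10.
L_total = 90.4 + 10·log₁₀(10) = 90.4 + 10.000 = 100.40 dB(A).

100.4 dB(A)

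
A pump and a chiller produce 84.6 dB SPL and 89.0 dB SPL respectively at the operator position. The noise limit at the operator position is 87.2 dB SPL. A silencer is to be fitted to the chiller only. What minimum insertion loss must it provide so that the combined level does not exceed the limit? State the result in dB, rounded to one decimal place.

Fixed contribution from the other source: Σ 10^(L/10) = 10^(84.6/10) = 2.884e+08 (84.60 dB SPL).
The limit corresponds to 10^(87.2/10) = 5.248e+08; subtracting the fixed part leaves 2.364e+08 for the chiller, i.e. 83.74 dB SPL.
Required insertion loss = 89.0 − 83.74 = 5.26 dB.

5.3 dB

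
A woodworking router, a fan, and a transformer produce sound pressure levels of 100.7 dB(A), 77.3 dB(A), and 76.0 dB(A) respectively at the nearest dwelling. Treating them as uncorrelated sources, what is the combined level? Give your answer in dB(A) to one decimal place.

100.7 dB(A)

For uncorrelated sources the intensities add, so convert each level to linear form, sum, and take 10·log₁₀ of the total.
Σ 10^(L/10) = 10^(100.7/10) + 10^(77.3/10) + 10^(76.0/10) = 1.184e+10.
L_total = 10·log₁₀(1.184e+10) = 100.73 dB(A).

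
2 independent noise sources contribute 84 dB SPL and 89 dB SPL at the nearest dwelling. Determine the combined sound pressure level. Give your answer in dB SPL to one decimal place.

90.2 dB SPL

For uncorrelated sources the intensities add, so convert each level to linear form, sum, and take 10·log₁₀ of the total.
Σ 10^(L/10) = 10^(84/10) + 10^(89/10) = 1.046e+09.
L_total = 10·log₁₀(1.046e+09) = 90.19 dB SPL.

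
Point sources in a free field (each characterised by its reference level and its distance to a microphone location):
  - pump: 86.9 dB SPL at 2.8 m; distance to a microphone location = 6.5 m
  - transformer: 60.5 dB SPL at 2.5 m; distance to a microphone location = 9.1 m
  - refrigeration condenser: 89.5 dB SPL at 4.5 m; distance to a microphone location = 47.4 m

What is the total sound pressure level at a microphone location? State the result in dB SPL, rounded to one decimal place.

80.0 dB SPL

Apply inverse-square spreading to bring every level to the receiver, then sum 10^(L/10).
pump: 86.9 − 20·log₁₀(6.5/2.8) = 86.9 − 7.32 = 79.58 dB SPL.
transformer: 60.5 − 20·log₁₀(9.1/2.5) = 60.5 − 11.22 = 49.28 dB SPL.
refrigeration condenser: 89.5 − 20·log₁₀(47.4/4.5) = 89.5 − 20.45 = 69.05 dB SPL.
Σ 10^(L/10) = 9.900e+07 → L_total = 10·log₁₀(9.900e+07) = 79.96 dB SPL.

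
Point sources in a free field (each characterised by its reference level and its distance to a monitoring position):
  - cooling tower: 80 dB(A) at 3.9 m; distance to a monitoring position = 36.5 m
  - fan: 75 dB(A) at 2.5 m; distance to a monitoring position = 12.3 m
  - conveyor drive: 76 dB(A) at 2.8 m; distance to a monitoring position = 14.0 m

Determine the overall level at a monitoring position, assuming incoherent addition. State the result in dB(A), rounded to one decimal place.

66.1 dB(A)

Apply inverse-square spreading to bring every level to the receiver, then sum 10^(L/10).
cooling tower: 80 − 20·log₁₀(36.5/3.9) = 80 − 19.42 = 60.58 dB(A).
fan: 75 − 20·log₁₀(12.3/2.5) = 75 − 13.84 = 61.16 dB(A).
conveyor drive: 76 − 20·log₁₀(14.0/2.8) = 76 − 13.98 = 62.02 dB(A).
Σ 10^(L/10) = 4.040e+06 → L_total = 10·log₁₀(4.040e+06) = 66.06 dB(A).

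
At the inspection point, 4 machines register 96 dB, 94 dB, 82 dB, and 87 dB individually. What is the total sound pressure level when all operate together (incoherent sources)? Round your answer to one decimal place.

Incoherent sources combine by intensity addition: L_total = 10·log₁₀(Σ 10^(L_i/10)).
Σ 10^(L/10) = 10^(96/10) + 10^(94/10) + 10^(82/10) + 10^(87/10) = 7.153e+09.
L_total = 10·log₁₀(7.153e+09) = 98.54 dB.

98.5 dB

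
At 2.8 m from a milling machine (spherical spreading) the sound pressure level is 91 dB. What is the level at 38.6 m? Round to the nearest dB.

68 dB

Point-source attenuation: ΔL = 20·log₁₀(r₂/r₁) = 20·log₁₀(38.6/2.8) = 22.789 dB.
L₂ = 91 − 20·log₁₀(38.6/2.8) = 91 − 22.789 = 68.21 dB.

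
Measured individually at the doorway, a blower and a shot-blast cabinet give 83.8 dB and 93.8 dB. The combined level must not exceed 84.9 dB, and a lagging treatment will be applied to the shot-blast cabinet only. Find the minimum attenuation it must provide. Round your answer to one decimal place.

The untreated sources together contribute 10^(83.8/10) = 2.399e+08, i.e. 83.80 dB.
To meet 84.9 dB overall, the treated shot-blast cabinet may contribute at most 10^(84.9/10) − 2.399e+08 = 6.915e+07, i.e. 78.40 dB.
Required insertion loss = 93.8 − 78.40 = 15.40 dB.

15.4 dB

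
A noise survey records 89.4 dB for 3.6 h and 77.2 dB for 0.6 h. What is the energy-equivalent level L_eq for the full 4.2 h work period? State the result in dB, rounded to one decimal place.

L_eq = 10·log₁₀[(1/T)·Σ tᵢ·10^(Lᵢ/10)] with T = 4.2 h.
Σ tᵢ·10^(Lᵢ/10) = 3.6·10^(89.4/10) + 0.6·10^(77.2/10) = 3.167e+09.
L_eq = 10·log₁₀(3.167e+09/4.2) = 88.77 dB.

88.8 dB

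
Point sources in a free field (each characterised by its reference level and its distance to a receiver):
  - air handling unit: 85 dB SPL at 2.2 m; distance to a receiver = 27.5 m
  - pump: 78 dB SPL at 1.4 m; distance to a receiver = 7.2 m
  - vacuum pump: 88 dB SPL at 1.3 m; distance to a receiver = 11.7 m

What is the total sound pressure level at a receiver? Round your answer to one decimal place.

First find each source's level at the receiver (point-source: −20·log₁₀(r/r_ref)), then combine on an intensity basis.
air handling unit: 85 − 20·log₁₀(27.5/2.2) = 85 − 21.94 = 63.06 dB SPL.
pump: 78 − 20·log₁₀(7.2/1.4) = 78 − 14.22 = 63.78 dB SPL.
vacuum pump: 88 − 20·log₁₀(11.7/1.3) = 88 − 19.08 = 68.92 dB SPL.
Σ 10^(L/10) = 1.220e+07 → L_total = 10·log₁₀(1.220e+07) = 70.86 dB SPL.

70.9 dB SPL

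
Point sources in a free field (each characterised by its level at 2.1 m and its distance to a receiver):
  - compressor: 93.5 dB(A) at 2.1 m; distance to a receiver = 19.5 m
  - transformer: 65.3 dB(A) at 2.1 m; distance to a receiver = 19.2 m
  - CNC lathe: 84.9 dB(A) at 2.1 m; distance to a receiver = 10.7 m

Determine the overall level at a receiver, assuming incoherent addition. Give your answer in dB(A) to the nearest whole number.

First find each source's level at the receiver (point-source: −20·log₁₀(r/r_ref)), then combine on an intensity basis.
compressor: 93.5 − 20·log₁₀(19.5/2.1) = 93.5 − 19.36 = 74.14 dB(A).
transformer: 65.3 − 20·log₁₀(19.2/2.1) = 65.3 − 19.22 = 46.08 dB(A).
CNC lathe: 84.9 − 20·log₁₀(10.7/2.1) = 84.9 − 14.14 = 70.76 dB(A).
Σ 10^(L/10) = 3.791e+07 → L_total = 10·log₁₀(3.791e+07) = 75.79 dB(A).

76 dB(A)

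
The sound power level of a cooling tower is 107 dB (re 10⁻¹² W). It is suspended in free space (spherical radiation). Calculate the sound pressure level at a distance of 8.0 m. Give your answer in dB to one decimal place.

77.9 dB

Free-field spherical radiation: L_p = L_w − 10·log₁₀(4π·r²), r = 8.0 m.
4π·r² = 804.2 m², 10·log₁₀ of that is 29.054 dB.
L_p = 107 − 29.054 = 77.95 dB.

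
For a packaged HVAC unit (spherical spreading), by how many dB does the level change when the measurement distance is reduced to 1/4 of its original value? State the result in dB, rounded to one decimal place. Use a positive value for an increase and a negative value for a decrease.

Point-source spreading: ΔL = −20·log₁₀(r₂/r₁).
ΔL = −20·log₁₀(0.25) = +12.04 dB.

+12.0 dB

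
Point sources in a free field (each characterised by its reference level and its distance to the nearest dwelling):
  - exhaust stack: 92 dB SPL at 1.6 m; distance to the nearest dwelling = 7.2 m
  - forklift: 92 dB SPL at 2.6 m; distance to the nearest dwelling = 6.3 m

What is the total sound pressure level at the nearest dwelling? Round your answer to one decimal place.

85.4 dB SPL

Propagate each source to the receiver with L = L_ref − 20·log₁₀(r/r_ref), then add intensities.
exhaust stack: 92 − 20·log₁₀(7.2/1.6) = 92 − 13.06 = 78.94 dB SPL.
forklift: 92 − 20·log₁₀(6.3/2.6) = 92 − 7.69 = 84.31 dB SPL.
Σ 10^(L/10) = 3.482e+08 → L_total = 10·log₁₀(3.482e+08) = 85.42 dB SPL.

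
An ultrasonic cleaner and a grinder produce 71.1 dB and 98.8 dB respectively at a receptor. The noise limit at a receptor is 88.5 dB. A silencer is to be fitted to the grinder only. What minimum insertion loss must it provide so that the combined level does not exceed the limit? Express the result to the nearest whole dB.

10 dB

Everything except the grinder sums to 10^(71.1/10) = 1.288e+07 in linear terms, 71.10 dB.
The limit corresponds to 10^(88.5/10) = 7.079e+08; subtracting the fixed part leaves 6.951e+08 for the grinder, i.e. 88.42 dB.
So the grinder must be reduced from 98.8 to 88.42 dB: IL = 10.38 dB.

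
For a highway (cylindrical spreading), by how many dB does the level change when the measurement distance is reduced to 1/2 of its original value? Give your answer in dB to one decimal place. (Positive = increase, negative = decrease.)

+3.0 dB

With cylindrical spreading the level changes by −10·log₁₀(r₂/r₁).
ΔL = −10·log₁₀(0.5) = +3.01 dB.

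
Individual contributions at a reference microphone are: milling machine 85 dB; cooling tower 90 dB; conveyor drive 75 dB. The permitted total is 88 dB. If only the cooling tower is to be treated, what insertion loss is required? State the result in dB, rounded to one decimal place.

5.5 dB

Everything except the cooling tower sums to 10^(85/10) + 10^(75/10) = 3.479e+08 in linear terms, 85.41 dB.
To meet 88 dB overall, the treated cooling tower may contribute at most 10^(88/10) − 3.479e+08 = 2.831e+08, i.e. 84.52 dB.
So the cooling tower must be reduced from 90 to 84.52 dB: IL = 5.48 dB.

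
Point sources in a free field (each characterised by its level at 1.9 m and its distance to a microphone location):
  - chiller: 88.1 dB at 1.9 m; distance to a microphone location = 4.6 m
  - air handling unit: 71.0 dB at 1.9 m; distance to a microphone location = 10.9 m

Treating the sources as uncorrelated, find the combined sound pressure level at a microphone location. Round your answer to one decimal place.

Propagate each source to the receiver with L = L_ref − 20·log₁₀(r/r_ref), then add intensities.
chiller: 88.1 − 20·log₁₀(4.6/1.9) = 88.1 − 7.68 = 80.42 dB.
air handling unit: 71.0 − 20·log₁₀(10.9/1.9) = 71.0 − 15.17 = 55.83 dB.
Σ 10^(L/10) = 1.105e+08 → L_total = 10·log₁₀(1.105e+08) = 80.43 dB.

80.4 dB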